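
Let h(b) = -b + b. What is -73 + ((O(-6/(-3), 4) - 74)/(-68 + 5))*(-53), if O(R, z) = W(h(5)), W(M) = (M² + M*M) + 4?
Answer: -1187/9 ≈ -131.89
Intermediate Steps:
h(b) = 0
W(M) = 4 + 2*M² (W(M) = (M² + M²) + 4 = 2*M² + 4 = 4 + 2*M²)
O(R, z) = 4 (O(R, z) = 4 + 2*0² = 4 + 2*0 = 4 + 0 = 4)
-73 + ((O(-6/(-3), 4) - 74)/(-68 + 5))*(-53) = -73 + ((4 - 74)/(-68 + 5))*(-53) = -73 - 70/(-63)*(-53) = -73 - 70*(-1/63)*(-53) = -73 + (10/9)*(-53) = -73 - 530/9 = -1187/9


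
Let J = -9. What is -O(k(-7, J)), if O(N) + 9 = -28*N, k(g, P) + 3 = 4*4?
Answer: 373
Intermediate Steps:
k(g, P) = 13 (k(g, P) = -3 + 4*4 = -3 + 16 = 13)
O(N) = -9 - 28*N
-O(k(-7, J)) = -(-9 - 28*13) = -(-9 - 364) = -1*(-373) = 373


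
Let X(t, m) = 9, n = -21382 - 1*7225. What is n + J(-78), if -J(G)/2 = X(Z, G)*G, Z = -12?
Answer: -27203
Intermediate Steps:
n = -28607 (n = -21382 - 7225 = -28607)
J(G) = -18*G
n + J(-78) = -28607 - 18*(-78) = -28607 + 1404 = -27203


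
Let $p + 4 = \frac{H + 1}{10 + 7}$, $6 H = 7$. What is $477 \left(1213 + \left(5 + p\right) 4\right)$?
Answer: $\frac{9872787}{17} \approx 5.8075 \cdot 10^{5}$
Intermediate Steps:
$H = \frac{7}{6}$ ($H = \frac{1}{6} \cdot 7 = \frac{7}{6} \approx 1.1667$)
$p = - \frac{395}{102}$ ($p = -4 + \frac{\frac{7}{6} + 1}{10 + 7} = -4 + \frac{13}{6 \cdot 17} = -4 + \frac{13}{6} \cdot \frac{1}{17} = -4 + \frac{13}{102} = - \frac{395}{102} \approx -3.8725$)
$477 \left(1213 + \left(5 + p\right) 4\right) = 477 \left(1213 + \left(5 - \frac{395}{102}\right) 4\right) = 477 \left(1213 + \frac{115}{102} \cdot 4\right) = 477 \left(1213 + \frac{230}{51}\right) = 477 \cdot \frac{62093}{51} = \frac{9872787}{17}$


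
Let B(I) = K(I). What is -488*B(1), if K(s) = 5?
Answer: -2440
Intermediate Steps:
B(I) = 5
-488*B(1) = -488*5 = -2440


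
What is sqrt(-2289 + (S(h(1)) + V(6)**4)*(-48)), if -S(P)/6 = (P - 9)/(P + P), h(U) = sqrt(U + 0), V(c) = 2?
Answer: I*sqrt(4209) ≈ 64.877*I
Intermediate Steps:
h(U) = sqrt(U)
S(P) = -3*(-9 + P)/P (S(P) = -6*(P - 9)/(P + P) = -6*(-9 + P)/(2*P) = -6*(-9 + P)*1/(2*P) = -3*(-9 + P)/P)
sqrt(-2289 + (S(h(1)) + V(6)**4)*(-48)) = sqrt(-2289 + ((-3 + 27/(sqrt(1))) + 2**4)*(-48)) = sqrt(-2289 + ((-3 + 27/1) + 16)*(-48)) = sqrt(-2289 + ((-3 + 27*1) + 16)*(-48)) = sqrt(-2289 + ((-3 + 27) + 16)*(-48)) = sqrt(-2289 + (24 + 16)*(-48)) = sqrt(-2289 + 40*(-48)) = sqrt(-2289 - 1920) = sqrt(-4209) = I*sqrt(4209)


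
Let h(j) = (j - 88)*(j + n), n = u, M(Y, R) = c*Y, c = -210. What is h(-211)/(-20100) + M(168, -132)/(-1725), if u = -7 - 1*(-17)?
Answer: 40163/2300 ≈ 17.462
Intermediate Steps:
u = 10 (u = -7 + 17 = 10)
M(Y, R) = -210*Y
n = 10
h(j) = (-88 + j)*(10 + j) (h(j) = (j - 88)*(j + 10) = (-88 + j)*(10 + j))
h(-211)/(-20100) + M(168, -132)/(-1725) = (-880 + (-211)**2 - 78*(-211))/(-20100) - 210*168/(-1725) = (-880 + 44521 + 16458)*(-1/20100) - 35280*(-1/1725) = 60099*(-1/20100) + 2352/115 = -299/100 + 2352/115 = 40163/2300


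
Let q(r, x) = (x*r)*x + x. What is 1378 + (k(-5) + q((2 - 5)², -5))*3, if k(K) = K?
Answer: 2023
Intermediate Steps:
q(r, x) = x + r*x² (q(r, x) = (r*x)*x + x = r*x² + x = x + r*x²)
1378 + (k(-5) + q((2 - 5)², -5))*3 = 1378 + (-5 - 5*(1 + (2 - 5)²*(-5)))*3 = 1378 + (-5 - 5*(1 + (-3)²*(-5)))*3 = 1378 + (-5 - 5*(1 + 9*(-5)))*3 = 1378 + (-5 - 5*(1 - 45))*3 = 1378 + (-5 - 5*(-44))*3 = 1378 + (-5 + 220)*3 = 1378 + 215*3 = 1378 + 645 = 2023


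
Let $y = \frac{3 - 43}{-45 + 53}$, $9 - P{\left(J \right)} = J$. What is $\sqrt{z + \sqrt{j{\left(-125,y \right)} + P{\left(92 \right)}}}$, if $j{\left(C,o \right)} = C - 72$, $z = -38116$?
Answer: $\sqrt{-38116 + 2 i \sqrt{70}} \approx 0.0429 + 195.23 i$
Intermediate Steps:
$P{\left(J \right)} = 9 - J$
$y = -5$ ($y = - \frac{40}{8} = \left(-40\right) \frac{1}{8} = -5$)
$j{\left(C,o \right)} = -72 + C$ ($j{\left(C,o \right)} = C - 72 = -72 + C$)
$\sqrt{z + \sqrt{j{\left(-125,y \right)} + P{\left(92 \right)}}} = \sqrt{-38116 + \sqrt{\left(-72 - 125\right) + \left(9 - 92\right)}} = \sqrt{-38116 + \sqrt{-197 + \left(9 - 92\right)}} = \sqrt{-38116 + \sqrt{-197 - 83}} = \sqrt{-38116 + \sqrt{-280}} = \sqrt{-38116 + 2 i \sqrt{70}}$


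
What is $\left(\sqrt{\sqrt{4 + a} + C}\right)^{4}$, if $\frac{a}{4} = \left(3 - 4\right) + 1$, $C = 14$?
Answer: $256$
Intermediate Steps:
$a = 0$ ($a = 4 \left(\left(3 - 4\right) + 1\right) = 4 \left(-1 + 1\right) = 4 \cdot 0 = 0$)
$\left(\sqrt{\sqrt{4 + a} + C}\right)^{4} = \left(\sqrt{\sqrt{4 + 0} + 14}\right)^{4} = \left(\sqrt{\sqrt{4} + 14}\right)^{4} = \left(\sqrt{2 + 14}\right)^{4} = \left(\sqrt{16}\right)^{4} = 4^{4} = 256$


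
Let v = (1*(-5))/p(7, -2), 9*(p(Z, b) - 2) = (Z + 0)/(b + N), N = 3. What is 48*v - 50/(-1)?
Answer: -182/5 ≈ -36.400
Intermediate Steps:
p(Z, b) = 2 + Z/(9*(3 + b)) (p(Z, b) = 2 + ((Z + 0)/(b + 3))/9 = 2 + (Z/(3 + b))/9 = 2 + Z/(9*(3 + b)))
v = -9/5 (v = (1*(-5))/(((54 + 7 + 18*(-2))/(9*(3 - 2)))) = -5*9/(54 + 7 - 36) = -5/((1/9)*1*25) = -5/25/9 = -5*9/25 = -9/5 ≈ -1.8000)
48*v - 50/(-1) = 48*(-9/5) - 50/(-1) = -432/5 - 50*(-1) = -432/5 + 50 = -182/5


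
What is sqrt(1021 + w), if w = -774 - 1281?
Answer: I*sqrt(1034) ≈ 32.156*I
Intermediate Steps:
w = -2055
sqrt(1021 + w) = sqrt(1021 - 2055) = sqrt(-1034) = I*sqrt(1034)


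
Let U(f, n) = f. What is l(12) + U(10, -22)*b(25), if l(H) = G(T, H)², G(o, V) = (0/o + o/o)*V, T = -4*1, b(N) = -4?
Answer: 104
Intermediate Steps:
T = -4
G(o, V) = V (G(o, V) = (0 + 1)*V = 1*V = V)
l(H) = H²
l(12) + U(10, -22)*b(25) = 12² + 10*(-4) = 144 - 40 = 104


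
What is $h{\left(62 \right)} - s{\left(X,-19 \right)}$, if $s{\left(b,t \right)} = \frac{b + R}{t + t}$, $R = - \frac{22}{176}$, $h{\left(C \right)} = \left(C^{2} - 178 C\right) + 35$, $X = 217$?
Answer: $- \frac{2173993}{304} \approx -7151.3$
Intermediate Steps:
$h{\left(C \right)} = 35 + C^{2} - 178 C$
$R = - \frac{1}{8}$ ($R = \left(-22\right) \frac{1}{176} = - \frac{1}{8} \approx -0.125$)
$s{\left(b,t \right)} = \frac{- \frac{1}{8} + b}{2 t}$ ($s{\left(b,t \right)} = \frac{b - \frac{1}{8}}{t + t} = \frac{- \frac{1}{8} + b}{2 t}$)
$h{\left(62 \right)} - s{\left(X,-19 \right)} = \left(35 + 62^{2} - 11036\right) - \frac{-1 + 8 \cdot 217}{16 \left(-19\right)} = \left(35 + 3844 - 11036\right) - \frac{1}{16} \left(- \frac{1}{19}\right) \left(-1 + 1736\right) = -7157 - \frac{1}{16} \left(- \frac{1}{19}\right) 1735 = -7157 - - \frac{1735}{304} = -7157 + \frac{1735}{304} = - \frac{2173993}{304}$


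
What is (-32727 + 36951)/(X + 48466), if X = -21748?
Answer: 704/4453 ≈ 0.15810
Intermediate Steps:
(-32727 + 36951)/(X + 48466) = (-32727 + 36951)/(-21748 + 48466) = 4224/26718 = 4224*(1/26718) = 704/4453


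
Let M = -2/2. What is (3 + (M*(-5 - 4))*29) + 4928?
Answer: 5192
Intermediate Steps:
M = -1 (M = -2*½ = -1)
(3 + (M*(-5 - 4))*29) + 4928 = (3 - (-5 - 4)*29) + 4928 = (3 - 1*(-9)*29) + 4928 = (3 + 9*29) + 4928 = (3 + 261) + 4928 = 264 + 4928 = 5192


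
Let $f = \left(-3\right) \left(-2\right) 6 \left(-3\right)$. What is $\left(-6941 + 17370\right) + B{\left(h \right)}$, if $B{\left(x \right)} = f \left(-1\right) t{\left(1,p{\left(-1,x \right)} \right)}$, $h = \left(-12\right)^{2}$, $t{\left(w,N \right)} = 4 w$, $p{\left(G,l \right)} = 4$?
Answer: $10861$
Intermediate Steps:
$f = -108$ ($f = 6 \left(-18\right) = -108$)
$h = 144$
$B{\left(x \right)} = 432$ ($B{\left(x \right)} = \left(-108\right) \left(-1\right) 4 \cdot 1 = 108 \cdot 4 = 432$)
$\left(-6941 + 17370\right) + B{\left(h \right)} = \left(-6941 + 17370\right) + 432 = 10429 + 432 = 10861$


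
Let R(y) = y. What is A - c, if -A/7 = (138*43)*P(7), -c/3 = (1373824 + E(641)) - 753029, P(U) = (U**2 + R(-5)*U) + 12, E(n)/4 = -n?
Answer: 774705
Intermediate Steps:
E(n) = -4*n (E(n) = 4*(-n) = -4*n)
P(U) = 12 + U**2 - 5*U (P(U) = (U**2 - 5*U) + 12 = 12 + U**2 - 5*U)
c = -1854693 (c = -3*((1373824 - 4*641) - 753029) = -3*((1373824 - 2564) - 753029) = -3*(1371260 - 753029) = -3*618231 = -1854693)
A = -1079988 (A = -7*138*43*(12 + 7**2 - 5*7) = -41538*(12 + 49 - 35) = -41538*26 = -7*154284 = -1079988)
A - c = -1079988 - 1*(-1854693) = -1079988 + 1854693 = 774705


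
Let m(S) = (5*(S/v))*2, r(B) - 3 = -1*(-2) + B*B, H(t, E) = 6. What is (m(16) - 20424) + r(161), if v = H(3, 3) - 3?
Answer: 16666/3 ≈ 5555.3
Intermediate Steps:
v = 3 (v = 6 - 3 = 3)
r(B) = 5 + B² (r(B) = 3 + (-1*(-2) + B*B) = 3 + (2 + B²) = 5 + B²)
m(S) = 10*S/3 (m(S) = (5*(S/3))*2 = (5*S/3)*2 = 10*S/3)
(m(16) - 20424) + r(161) = ((10/3)*16 - 20424) + (5 + 161²) = (160/3 - 20424) + (5 + 25921) = -61112/3 + 25926 = 16666/3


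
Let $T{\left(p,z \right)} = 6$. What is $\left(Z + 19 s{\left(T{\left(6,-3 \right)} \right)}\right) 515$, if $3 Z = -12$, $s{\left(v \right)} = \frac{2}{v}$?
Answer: $\frac{3605}{3} \approx 1201.7$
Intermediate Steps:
$Z = -4$ ($Z = \frac{1}{3} \left(-12\right) = -4$)
$\left(Z + 19 s{\left(T{\left(6,-3 \right)} \right)}\right) 515 = \left(-4 + 19 \cdot \frac{2}{6}\right) 515 = \left(-4 + 19 \cdot 2 \cdot \frac{1}{6}\right) 515 = \left(-4 + 19 \cdot \frac{1}{3}\right) 515 = \left(-4 + \frac{19}{3}\right) 515 = \frac{7}{3} \cdot 515 = \frac{3605}{3}$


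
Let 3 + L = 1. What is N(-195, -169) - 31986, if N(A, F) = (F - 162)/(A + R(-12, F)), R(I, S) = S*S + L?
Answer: -907251235/28364 ≈ -31986.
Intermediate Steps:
L = -2 (L = -3 + 1 = -2)
R(I, S) = -2 + S**2 (R(I, S) = S*S - 2 = S**2 - 2 = -2 + S**2)
N(A, F) = (-162 + F)/(-2 + A + F**2) (N(A, F) = (F - 162)/(A + (-2 + F**2)) = (-162 + F)/(-2 + A + F**2))
N(-195, -169) - 31986 = (-162 - 169)/(-2 - 195 + (-169)**2) - 31986 = -331/(-2 - 195 + 28561) - 31986 = -331/28364 - 31986 = -907251235/28364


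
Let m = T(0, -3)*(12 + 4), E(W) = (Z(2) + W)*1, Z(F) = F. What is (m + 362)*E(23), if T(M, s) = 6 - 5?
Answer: 9450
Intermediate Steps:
T(M, s) = 1
E(W) = 2 + W (E(W) = (2 + W)*1 = 2 + W)
m = 16 (m = 1*(12 + 4) = 1*16 = 16)
(m + 362)*E(23) = (16 + 362)*(2 + 23) = 378*25 = 9450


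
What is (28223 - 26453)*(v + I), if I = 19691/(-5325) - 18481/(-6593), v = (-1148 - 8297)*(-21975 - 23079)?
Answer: 1762868880004046816/2340515 ≈ 7.5320e+11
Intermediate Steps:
v = 425535030 (v = -9445*(-45054) = 425535030)
I = -31411438/35107725 (I = 19691*(-1/5325) - 18481*(-1/6593) = -19691/5325 + 18481/6593 = -31411438/35107725 ≈ -0.89472)
(28223 - 26453)*(v + I) = (28223 - 26453)*(425535030 - 31411438/35107725) = 1770*(14939566779695312/35107725) = 1762868880004046816/2340515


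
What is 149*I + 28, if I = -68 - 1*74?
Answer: -21130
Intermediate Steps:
I = -142 (I = -68 - 74 = -142)
149*I + 28 = 149*(-142) + 28 = -21158 + 28 = -21130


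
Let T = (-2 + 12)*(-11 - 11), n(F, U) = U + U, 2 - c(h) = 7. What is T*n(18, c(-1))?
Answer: 2200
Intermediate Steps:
c(h) = -5 (c(h) = 2 - 1*7 = 2 - 7 = -5)
n(F, U) = 2*U
T = -220 (T = 10*(-22) = -220)
T*n(18, c(-1)) = -440*(-5) = -220*(-10) = 2200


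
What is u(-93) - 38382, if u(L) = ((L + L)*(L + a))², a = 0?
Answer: 299182422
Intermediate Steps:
u(L) = 4*L⁴ (u(L) = ((L + L)*(L + 0))² = ((2*L)*L)² = (2*L²)² = 4*L⁴)
u(-93) - 38382 = 4*(-93)⁴ - 38382 = 4*74805201 - 38382 = 299220804 - 38382 = 299182422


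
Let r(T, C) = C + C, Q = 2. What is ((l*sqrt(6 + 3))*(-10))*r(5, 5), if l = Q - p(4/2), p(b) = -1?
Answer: -900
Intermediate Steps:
r(T, C) = 2*C
l = 3 (l = 2 - 1*(-1) = 2 + 1 = 3)
((l*sqrt(6 + 3))*(-10))*r(5, 5) = ((3*sqrt(6 + 3))*(-10))*(2*5) = ((3*sqrt(9))*(-10))*10 = ((3*3)*(-10))*10 = (9*(-10))*10 = -90*10 = -900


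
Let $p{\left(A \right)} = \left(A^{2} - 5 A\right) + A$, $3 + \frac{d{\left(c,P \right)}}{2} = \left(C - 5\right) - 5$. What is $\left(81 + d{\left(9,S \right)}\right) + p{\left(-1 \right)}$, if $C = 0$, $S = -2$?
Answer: $60$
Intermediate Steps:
$d{\left(c,P \right)} = -26$ ($d{\left(c,P \right)} = -6 + 2 \left(\left(0 - 5\right) - 5\right) = -6 + 2 \left(-5 - 5\right) = -6 + 2 \left(-10\right) = -6 - 20 = -26$)
$p{\left(A \right)} = A^{2} - 4 A$
$\left(81 + d{\left(9,S \right)}\right) + p{\left(-1 \right)} = \left(81 - 26\right) - \left(-4 - 1\right) = 55 - -5 = 55 + 5 = 60$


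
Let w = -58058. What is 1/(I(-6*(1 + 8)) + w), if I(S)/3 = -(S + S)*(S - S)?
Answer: -1/58058 ≈ -1.7224e-5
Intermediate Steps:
I(S) = 0 (I(S) = 3*(-(S + S)*(S - S)) = 3*(-2*S*0) = 3*(-1*0) = 3*0 = 0)
1/(I(-6*(1 + 8)) + w) = 1/(0 - 58058) = 1/(-58058) = -1/58058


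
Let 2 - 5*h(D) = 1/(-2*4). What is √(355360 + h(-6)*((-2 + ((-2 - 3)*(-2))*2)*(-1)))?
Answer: √35535235/10 ≈ 596.11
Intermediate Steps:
h(D) = 17/40 (h(D) = ⅖ - 1/(5*((-2*4))) = ⅖ - ⅕/(-8) = ⅖ - ⅕*(-⅛) = ⅖ + 1/40 = 17/40)
√(355360 + h(-6)*((-2 + ((-2 - 3)*(-2))*2)*(-1))) = √(355360 + 17*((-2 + ((-2 - 3)*(-2))*2)*(-1))/40) = √(355360 + 17*((-2 - 5*(-2)*2)*(-1))/40) = √(355360 + 17*((-2 + 10*2)*(-1))/40) = √(355360 + 17*((-2 + 20)*(-1))/40) = √(355360 + 17*(18*(-1))/40) = √(355360 + (17/40)*(-18)) = √(355360 - 153/20) = √(7107047/20) = √35535235/10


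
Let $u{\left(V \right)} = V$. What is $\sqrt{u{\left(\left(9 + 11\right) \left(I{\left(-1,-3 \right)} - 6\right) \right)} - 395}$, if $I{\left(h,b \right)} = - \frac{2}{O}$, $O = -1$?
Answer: $5 i \sqrt{19} \approx 21.794 i$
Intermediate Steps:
$I{\left(h,b \right)} = 2$ ($I{\left(h,b \right)} = - \frac{2}{-1} = \left(-2\right) \left(-1\right) = 2$)
$\sqrt{u{\left(\left(9 + 11\right) \left(I{\left(-1,-3 \right)} - 6\right) \right)} - 395} = \sqrt{\left(9 + 11\right) \left(2 - 6\right) - 395} = \sqrt{20 \left(-4\right) - 395} = \sqrt{-80 - 395} = \sqrt{-475} = 5 i \sqrt{19}$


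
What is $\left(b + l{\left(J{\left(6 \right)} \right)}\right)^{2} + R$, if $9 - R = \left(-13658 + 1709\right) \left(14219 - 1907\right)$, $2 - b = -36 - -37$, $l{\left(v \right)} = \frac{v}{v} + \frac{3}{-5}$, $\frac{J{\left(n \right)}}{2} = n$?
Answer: $\frac{3677902474}{25} \approx 1.4712 \cdot 10^{8}$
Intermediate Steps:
$J{\left(n \right)} = 2 n$
$l{\left(v \right)} = \frac{2}{5}$ ($l{\left(v \right)} = 1 + 3 \left(- \frac{1}{5}\right) = 1 - \frac{3}{5} = \frac{2}{5}$)
$b = 1$ ($b = 2 - \left(-36 - -37\right) = 2 - \left(-36 + 37\right) = 2 - 1 = 1$)
$R = 147116097$ ($R = 9 - \left(-13658 + 1709\right) \left(14219 - 1907\right) = 9 - \left(-11949\right) 12312 = 9 - -147116088 = 9 + 147116088 = 147116097$)
$\left(b + l{\left(J{\left(6 \right)} \right)}\right)^{2} + R = \left(1 + \frac{2}{5}\right)^{2} + 147116097 = \left(\frac{7}{5}\right)^{2} + 147116097 = \frac{49}{25} + 147116097 = \frac{3677902474}{25}$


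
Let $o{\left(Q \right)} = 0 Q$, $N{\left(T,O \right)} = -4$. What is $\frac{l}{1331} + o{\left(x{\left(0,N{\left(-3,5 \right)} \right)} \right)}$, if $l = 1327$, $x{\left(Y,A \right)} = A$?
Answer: $\frac{1327}{1331} \approx 0.99699$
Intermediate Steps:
$o{\left(Q \right)} = 0$
$\frac{l}{1331} + o{\left(x{\left(0,N{\left(-3,5 \right)} \right)} \right)} = \frac{1327}{1331} + 0 = \frac{1327}{1331}$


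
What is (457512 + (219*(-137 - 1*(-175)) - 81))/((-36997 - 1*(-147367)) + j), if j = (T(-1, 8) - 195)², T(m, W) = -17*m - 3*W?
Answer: 465753/151174 ≈ 3.0809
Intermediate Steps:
j = 40804 (j = ((-17*(-1) - 3*8) - 195)² = ((17 - 24) - 195)² = (-7 - 195)² = (-202)² = 40804)
(457512 + (219*(-137 - 1*(-175)) - 81))/((-36997 - 1*(-147367)) + j) = (457512 + (219*(-137 - 1*(-175)) - 81))/((-36997 - 1*(-147367)) + 40804) = (457512 + (219*(-137 + 175) - 81))/((-36997 + 147367) + 40804) = (457512 + (219*38 - 81))/(110370 + 40804) = (457512 + (8322 - 81))/151174 = (457512 + 8241)*(1/151174) = 465753*(1/151174) = 465753/151174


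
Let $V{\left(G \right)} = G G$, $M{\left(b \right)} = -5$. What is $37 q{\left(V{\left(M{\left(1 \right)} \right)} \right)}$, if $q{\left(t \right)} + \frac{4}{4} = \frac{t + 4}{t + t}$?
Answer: $- \frac{777}{50} \approx -15.54$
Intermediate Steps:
$V{\left(G \right)} = G^{2}$
$q{\left(t \right)} = -1 + \frac{4 + t}{2 t}$ ($q{\left(t \right)} = -1 + \frac{t + 4}{t + t} = -1 + \frac{4 + t}{2 t}$)
$37 q{\left(V{\left(M{\left(1 \right)} \right)} \right)} = 37 \frac{4 - \left(-5\right)^{2}}{2 \left(-5\right)^{2}} = 37 \frac{4 - 25}{2 \cdot 25} = 37 \cdot \frac{1}{2} \cdot \frac{1}{25} \left(4 - 25\right) = 37 \cdot \frac{1}{2} \cdot \frac{1}{25} \left(-21\right) = 37 \left(- \frac{21}{50}\right) = - \frac{777}{50}$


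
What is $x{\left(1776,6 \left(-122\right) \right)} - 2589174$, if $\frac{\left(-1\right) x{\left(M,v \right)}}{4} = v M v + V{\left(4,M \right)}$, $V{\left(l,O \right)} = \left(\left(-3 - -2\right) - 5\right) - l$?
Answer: $-3809082830$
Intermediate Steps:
$V{\left(l,O \right)} = -6 - l$ ($V{\left(l,O \right)} = \left(\left(-3 + 2\right) - 5\right) - l = \left(-1 - 5\right) - l = -6 - l$)
$x{\left(M,v \right)} = 40 - 4 M v^{2}$ ($x{\left(M,v \right)} = - 4 \left(v M v - 10\right) = - 4 \left(M v v - 10\right) = - 4 \left(M v^{2} - 10\right) = - 4 \left(-10 + M v^{2}\right) = 40 - 4 M v^{2}$)
$x{\left(1776,6 \left(-122\right) \right)} - 2589174 = \left(40 - 7104 \left(6 \left(-122\right)\right)^{2}\right) - 2589174 = \left(40 - 7104 \left(-732\right)^{2}\right) - 2589174 = \left(40 - 7104 \cdot 535824\right) - 2589174 = \left(40 - 3806493696\right) - 2589174 = -3806493656 - 2589174 = -3809082830$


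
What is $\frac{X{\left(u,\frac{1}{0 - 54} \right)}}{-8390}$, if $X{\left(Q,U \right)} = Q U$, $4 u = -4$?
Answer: $- \frac{1}{453060} \approx -2.2072 \cdot 10^{-6}$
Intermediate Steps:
$u = -1$ ($u = \frac{1}{4} \left(-4\right) = -1$)
$\frac{X{\left(u,\frac{1}{0 - 54} \right)}}{-8390} = \frac{\left(-1\right) \frac{1}{0 - 54}}{-8390} = - \frac{1}{0 - 54} \left(- \frac{1}{8390}\right) = - \frac{1}{-54} \left(- \frac{1}{8390}\right) = \left(-1\right) \left(- \frac{1}{54}\right) \left(- \frac{1}{8390}\right) = \frac{1}{54} \left(- \frac{1}{8390}\right) = - \frac{1}{453060}$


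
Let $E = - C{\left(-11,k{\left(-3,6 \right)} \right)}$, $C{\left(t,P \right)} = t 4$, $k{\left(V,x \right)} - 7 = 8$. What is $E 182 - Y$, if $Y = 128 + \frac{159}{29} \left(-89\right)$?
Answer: $\frac{242671}{29} \approx 8368.0$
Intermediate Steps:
$k{\left(V,x \right)} = 15$ ($k{\left(V,x \right)} = 7 + 8 = 15$)
$C{\left(t,P \right)} = 4 t$
$E = 44$ ($E = - 4 \left(-11\right) = \left(-1\right) \left(-44\right) = 44$)
$Y = - \frac{10439}{29}$ ($Y = 128 + 159 \cdot \frac{1}{29} \left(-89\right) = 128 + \frac{159}{29} \left(-89\right) = 128 - \frac{14151}{29} = - \frac{10439}{29} \approx -359.97$)
$E 182 - Y = 44 \cdot 182 - - \frac{10439}{29} = 8008 + \frac{10439}{29} = \frac{242671}{29}$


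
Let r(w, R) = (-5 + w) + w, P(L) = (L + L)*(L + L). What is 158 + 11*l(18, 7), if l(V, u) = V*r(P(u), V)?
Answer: 76784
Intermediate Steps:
P(L) = 4*L² (P(L) = (2*L)*(2*L) = 4*L²)
r(w, R) = -5 + 2*w
l(V, u) = V*(-5 + 8*u²) (l(V, u) = V*(-5 + 2*(4*u²)) = V*(-5 + 8*u²))
158 + 11*l(18, 7) = 158 + 11*(18*(-5 + 8*7²)) = 158 + 11*(18*(-5 + 8*49)) = 158 + 11*(18*(-5 + 392)) = 158 + 11*(18*387) = 158 + 11*6966 = 158 + 76626 = 76784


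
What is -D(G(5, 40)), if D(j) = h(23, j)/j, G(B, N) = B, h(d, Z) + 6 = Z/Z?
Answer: 1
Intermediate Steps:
h(d, Z) = -5 (h(d, Z) = -6 + Z/Z = -6 + 1 = -5)
D(j) = -5/j
-D(G(5, 40)) = -(-5)/5 = -1*(-1) = 1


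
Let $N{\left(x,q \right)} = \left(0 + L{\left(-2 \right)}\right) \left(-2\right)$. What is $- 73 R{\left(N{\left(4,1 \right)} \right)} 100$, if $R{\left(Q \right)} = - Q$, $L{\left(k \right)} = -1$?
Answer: $14600$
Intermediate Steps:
$N{\left(x,q \right)} = 2$ ($N{\left(x,q \right)} = \left(0 - 1\right) \left(-2\right) = \left(-1\right) \left(-2\right) = 2$)
$- 73 R{\left(N{\left(4,1 \right)} \right)} 100 = - 73 \left(\left(-1\right) 2\right) 100 = \left(-73\right) \left(-2\right) 100 = 146 \cdot 100 = 14600$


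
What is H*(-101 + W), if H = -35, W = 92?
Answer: 315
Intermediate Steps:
H*(-101 + W) = -35*(-101 + 92) = -35*(-9) = 315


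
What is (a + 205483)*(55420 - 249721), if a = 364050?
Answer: -110660831433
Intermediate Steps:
(a + 205483)*(55420 - 249721) = (364050 + 205483)*(55420 - 249721) = 569533*(-194301) = -110660831433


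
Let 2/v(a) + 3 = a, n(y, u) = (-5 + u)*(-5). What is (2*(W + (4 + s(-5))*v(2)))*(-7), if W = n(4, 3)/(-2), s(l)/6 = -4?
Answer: -490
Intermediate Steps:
s(l) = -24 (s(l) = 6*(-4) = -24)
n(y, u) = 25 - 5*u
v(a) = 2/(-3 + a)
W = -5 (W = (25 - 5*3)/(-2) = (25 - 15)*(-½) = 10*(-½) = -5)
(2*(W + (4 + s(-5))*v(2)))*(-7) = (2*(-5 + (4 - 24)*(2/(-3 + 2))))*(-7) = (2*(-5 - 40/(-1)))*(-7) = (2*(-5 - 40*(-1)))*(-7) = (2*(-5 - 20*(-2)))*(-7) = (2*(-5 + 40))*(-7) = (2*35)*(-7) = 70*(-7) = -490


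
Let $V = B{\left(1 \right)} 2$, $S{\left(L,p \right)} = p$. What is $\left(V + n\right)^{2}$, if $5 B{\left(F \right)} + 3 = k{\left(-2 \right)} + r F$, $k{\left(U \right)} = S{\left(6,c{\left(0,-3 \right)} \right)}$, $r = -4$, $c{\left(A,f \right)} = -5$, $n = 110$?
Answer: $\frac{276676}{25} \approx 11067.0$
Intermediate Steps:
$k{\left(U \right)} = -5$
$B{\left(F \right)} = - \frac{8}{5} - \frac{4 F}{5}$ ($B{\left(F \right)} = - \frac{3}{5} + \frac{-5 - 4 F}{5} = - \frac{3}{5} - \left(1 + \frac{4 F}{5}\right) = - \frac{8}{5} - \frac{4 F}{5}$)
$V = - \frac{24}{5}$ ($V = \left(- \frac{8}{5} - \frac{4}{5}\right) 2 = \left(- \frac{12}{5}\right) 2 = - \frac{24}{5} \approx -4.8$)
$\left(V + n\right)^{2} = \left(- \frac{24}{5} + 110\right)^{2} = \left(\frac{526}{5}\right)^{2} = \frac{276676}{25}$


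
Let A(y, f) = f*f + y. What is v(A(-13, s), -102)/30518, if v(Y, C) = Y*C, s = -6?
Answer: -1173/15259 ≈ -0.076873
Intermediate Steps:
A(y, f) = y + f**2 (A(y, f) = f**2 + y = y + f**2)
v(Y, C) = C*Y
v(A(-13, s), -102)/30518 = -102*(-13 + (-6)**2)/30518 = -102*(-13 + 36)*(1/30518) = -102*23*(1/30518) = -2346*1/30518 = -1173/15259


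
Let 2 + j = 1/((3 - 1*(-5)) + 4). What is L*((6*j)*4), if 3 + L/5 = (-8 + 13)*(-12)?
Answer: 14490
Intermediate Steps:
j = -23/12 (j = -2 + 1/((3 - 1*(-5)) + 4) = -2 + 1/((3 + 5) + 4) = -2 + 1/(8 + 4) = -2 + 1/12 = -23/12 ≈ -1.9167)
L = -315 (L = -15 + 5*((-8 + 13)*(-12)) = -15 + 5*(5*(-12)) = -15 + 5*(-60) = -15 - 300 = -315)
L*((6*j)*4) = -315*6*(-23/12)*4 = -(-7245)*4/2 = -315*(-46) = 14490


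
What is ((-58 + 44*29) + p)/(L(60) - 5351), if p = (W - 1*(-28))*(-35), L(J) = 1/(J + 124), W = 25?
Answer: 117208/984583 ≈ 0.11904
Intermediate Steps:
L(J) = 1/(124 + J)
p = -1855 (p = (25 - 1*(-28))*(-35) = (25 + 28)*(-35) = 53*(-35) = -1855)
((-58 + 44*29) + p)/(L(60) - 5351) = ((-58 + 44*29) - 1855)/(1/(124 + 60) - 5351) = ((-58 + 1276) - 1855)/(1/184 - 5351) = (1218 - 1855)/(1/184 - 5351) = -637/(-984583/184) = -637*(-184/984583) = 117208/984583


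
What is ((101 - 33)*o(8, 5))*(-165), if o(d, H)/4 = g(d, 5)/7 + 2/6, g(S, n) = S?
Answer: -463760/7 ≈ -66251.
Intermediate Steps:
o(d, H) = 4/3 + 4*d/7 (o(d, H) = 4*(d/7 + 2/6) = 4*(d*(1/7) + 2*(1/6)) = 4*(d/7 + 1/3) = 4*(1/3 + d/7) = 4/3 + 4*d/7)
((101 - 33)*o(8, 5))*(-165) = ((101 - 33)*(4/3 + (4/7)*8))*(-165) = (68*(4/3 + 32/7))*(-165) = (68*(124/21))*(-165) = (8432/21)*(-165) = -463760/7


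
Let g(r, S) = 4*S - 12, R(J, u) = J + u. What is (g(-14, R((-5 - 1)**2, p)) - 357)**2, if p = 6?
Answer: 40401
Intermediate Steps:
g(r, S) = -12 + 4*S
(g(-14, R((-5 - 1)**2, p)) - 357)**2 = ((-12 + 4*((-5 - 1)**2 + 6)) - 357)**2 = ((-12 + 4*((-6)**2 + 6)) - 357)**2 = ((-12 + 4*(36 + 6)) - 357)**2 = ((-12 + 4*42) - 357)**2 = ((-12 + 168) - 357)**2 = (156 - 357)**2 = (-201)**2 = 40401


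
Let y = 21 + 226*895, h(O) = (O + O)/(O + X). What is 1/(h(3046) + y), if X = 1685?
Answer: 4731/957044813 ≈ 4.9433e-6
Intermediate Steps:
h(O) = 2*O/(1685 + O) (h(O) = (O + O)/(O + 1685) = (2*O)/(1685 + O) = 2*O/(1685 + O))
y = 202291 (y = 21 + 202270 = 202291)
1/(h(3046) + y) = 1/(2*3046/(1685 + 3046) + 202291) = 1/(2*3046/4731 + 202291) = 1/(2*3046*(1/4731) + 202291) = 1/(6092/4731 + 202291) = 1/(957044813/4731) = 4731/957044813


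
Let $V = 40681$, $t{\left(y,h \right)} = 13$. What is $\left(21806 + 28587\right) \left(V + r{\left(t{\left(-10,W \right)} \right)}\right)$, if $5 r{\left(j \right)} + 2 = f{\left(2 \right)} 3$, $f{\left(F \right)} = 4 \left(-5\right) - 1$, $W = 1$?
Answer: $2049382524$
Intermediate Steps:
$f{\left(F \right)} = -21$ ($f{\left(F \right)} = -20 - 1 = -21$)
$r{\left(j \right)} = -13$ ($r{\left(j \right)} = - \frac{2}{5} + \frac{\left(-21\right) 3}{5} = - \frac{2}{5} + \frac{1}{5} \left(-63\right) = - \frac{2}{5} - \frac{63}{5} = -13$)
$\left(21806 + 28587\right) \left(V + r{\left(t{\left(-10,W \right)} \right)}\right) = \left(21806 + 28587\right) \left(40681 - 13\right) = 50393 \cdot 40668 = 2049382524$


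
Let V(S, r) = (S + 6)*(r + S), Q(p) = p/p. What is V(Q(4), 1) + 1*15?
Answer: 29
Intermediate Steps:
Q(p) = 1
V(S, r) = (6 + S)*(S + r)
V(Q(4), 1) + 1*15 = (1² + 6*1 + 6*1 + 1*1) + 1*15 = (1 + 6 + 6 + 1) + 15 = 14 + 15 = 29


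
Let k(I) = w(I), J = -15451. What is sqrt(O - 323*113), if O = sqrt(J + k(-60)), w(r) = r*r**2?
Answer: sqrt(-36499 + I*sqrt(231451)) ≈ 1.259 + 191.05*I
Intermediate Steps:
w(r) = r**3
k(I) = I**3
O = I*sqrt(231451) (O = sqrt(-15451 + (-60)**3) = sqrt(-15451 - 216000) = sqrt(-231451) = I*sqrt(231451) ≈ 481.09*I)
sqrt(O - 323*113) = sqrt(I*sqrt(231451) - 323*113) = sqrt(I*sqrt(231451) - 36499) = sqrt(-36499 + I*sqrt(231451))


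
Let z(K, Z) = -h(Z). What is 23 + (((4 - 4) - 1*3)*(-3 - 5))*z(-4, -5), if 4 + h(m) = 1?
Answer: 95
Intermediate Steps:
h(m) = -3 (h(m) = -4 + 1 = -3)
z(K, Z) = 3 (z(K, Z) = -1*(-3) = 3)
23 + (((4 - 4) - 1*3)*(-3 - 5))*z(-4, -5) = 23 + (((4 - 4) - 1*3)*(-3 - 5))*3 = 23 + ((0 - 3)*(-8))*3 = 23 - 3*(-8)*3 = 23 + 24*3 = 23 + 72 = 95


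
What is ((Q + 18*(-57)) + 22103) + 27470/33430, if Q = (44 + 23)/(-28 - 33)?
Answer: 4298028657/203923 ≈ 21077.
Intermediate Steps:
Q = -67/61 (Q = 67/(-61) = 67*(-1/61) = -67/61 ≈ -1.0984)
((Q + 18*(-57)) + 22103) + 27470/33430 = ((-67/61 + 18*(-57)) + 22103) + 27470/33430 = ((-67/61 - 1026) + 22103) + 27470*(1/33430) = (-62653/61 + 22103) + 2747/3343 = 1285630/61 + 2747/3343 = 4298028657/203923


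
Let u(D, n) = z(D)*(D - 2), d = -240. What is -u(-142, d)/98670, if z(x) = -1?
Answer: -24/16445 ≈ -0.0014594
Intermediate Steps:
u(D, n) = 2 - D (u(D, n) = -(D - 2) = -(-2 + D) = 2 - D)
-u(-142, d)/98670 = -(2 - 1*(-142))/98670 = -(2 + 142)*(1/98670) = -1*144*(1/98670) = -144*1/98670 = -24/16445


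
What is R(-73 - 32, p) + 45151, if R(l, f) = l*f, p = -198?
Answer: 65941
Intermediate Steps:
R(l, f) = f*l
R(-73 - 32, p) + 45151 = -198*(-73 - 32) + 45151 = -198*(-105) + 45151 = 20790 + 45151 = 65941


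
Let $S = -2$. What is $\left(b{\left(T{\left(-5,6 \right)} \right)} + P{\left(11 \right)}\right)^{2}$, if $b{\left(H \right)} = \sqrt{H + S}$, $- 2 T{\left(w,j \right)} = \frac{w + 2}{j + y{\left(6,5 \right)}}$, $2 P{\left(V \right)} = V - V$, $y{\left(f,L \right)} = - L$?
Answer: $- \frac{1}{2} \approx -0.5$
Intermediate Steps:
$P{\left(V \right)} = 0$ ($P{\left(V \right)} = \frac{V - V}{2} = \frac{1}{2} \cdot 0 = 0$)
$T{\left(w,j \right)} = - \frac{2 + w}{2 \left(-5 + j\right)}$ ($T{\left(w,j \right)} = - \frac{\left(w + 2\right) \frac{1}{j - 5}}{2} = - \frac{\left(2 + w\right) \frac{1}{j - 5}}{2} = - \frac{\left(2 + w\right) \frac{1}{-5 + j}}{2} = - \frac{\frac{1}{-5 + j} \left(2 + w\right)}{2} = - \frac{2 + w}{2 \left(-5 + j\right)}$)
$b{\left(H \right)} = \sqrt{-2 + H}$ ($b{\left(H \right)} = \sqrt{H - 2} = \sqrt{-2 + H}$)
$\left(b{\left(T{\left(-5,6 \right)} \right)} + P{\left(11 \right)}\right)^{2} = \left(\sqrt{-2 + \frac{-2 - -5}{2 \left(-5 + 6\right)}} + 0\right)^{2} = \left(\sqrt{-2 + \frac{-2 + 5}{2 \cdot 1}} + 0\right)^{2} = \left(\sqrt{-2 + \frac{1}{2} \cdot 1 \cdot 3} + 0\right)^{2} = \left(\sqrt{-2 + \frac{3}{2}} + 0\right)^{2} = \left(\sqrt{- \frac{1}{2}} + 0\right)^{2} = \left(\frac{i \sqrt{2}}{2} + 0\right)^{2} = \left(\frac{i \sqrt{2}}{2}\right)^{2} = - \frac{1}{2}$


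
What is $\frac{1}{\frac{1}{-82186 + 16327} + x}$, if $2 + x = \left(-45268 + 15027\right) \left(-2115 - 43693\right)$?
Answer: $\frac{65859}{91233137474633} \approx 7.2188 \cdot 10^{-10}$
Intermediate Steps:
$x = 1385279726$ ($x = -2 + \left(-45268 + 15027\right) \left(-2115 - 43693\right) = -2 - -1385279728 = -2 + 1385279728 = 1385279726$)
$\frac{1}{\frac{1}{-82186 + 16327} + x} = \frac{1}{\frac{1}{-82186 + 16327} + 1385279726} = \frac{1}{\frac{1}{-65859} + 1385279726} = \frac{1}{- \frac{1}{65859} + 1385279726} = \frac{1}{\frac{91233137474633}{65859}} = \frac{65859}{91233137474633}$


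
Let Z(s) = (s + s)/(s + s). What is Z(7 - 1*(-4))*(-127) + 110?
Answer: -17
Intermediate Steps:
Z(s) = 1 (Z(s) = (2*s)/((2*s)) = (2*s)*(1/(2*s)) = 1)
Z(7 - 1*(-4))*(-127) + 110 = 1*(-127) + 110 = -127 + 110 = -17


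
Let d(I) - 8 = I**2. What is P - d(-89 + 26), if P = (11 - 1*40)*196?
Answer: -9661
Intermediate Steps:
P = -5684 (P = (11 - 40)*196 = -29*196 = -5684)
d(I) = 8 + I**2
P - d(-89 + 26) = -5684 - (8 + (-89 + 26)**2) = -5684 - (8 + (-63)**2) = -5684 - (8 + 3969) = -5684 - 1*3977 = -5684 - 3977 = -9661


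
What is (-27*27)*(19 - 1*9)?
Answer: -7290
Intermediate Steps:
(-27*27)*(19 - 1*9) = -729*(19 - 9) = -729*10 = -7290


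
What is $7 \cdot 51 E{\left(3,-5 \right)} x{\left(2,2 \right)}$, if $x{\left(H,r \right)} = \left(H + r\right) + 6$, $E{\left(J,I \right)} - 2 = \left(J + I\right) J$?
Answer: $-14280$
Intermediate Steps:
$E{\left(J,I \right)} = 2 + J \left(I + J\right)$ ($E{\left(J,I \right)} = 2 + \left(J + I\right) J = 2 + \left(I + J\right) J = 2 + J \left(I + J\right)$)
$x{\left(H,r \right)} = 6 + H + r$
$7 \cdot 51 E{\left(3,-5 \right)} x{\left(2,2 \right)} = 7 \cdot 51 \left(2 + 3^{2} - 15\right) \left(6 + 2 + 2\right) = 357 \left(2 + 9 - 15\right) 10 = 357 \left(\left(-4\right) 10\right) = 357 \left(-40\right) = -14280$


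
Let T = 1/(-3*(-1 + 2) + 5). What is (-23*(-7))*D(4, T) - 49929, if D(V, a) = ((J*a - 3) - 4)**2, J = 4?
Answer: -45904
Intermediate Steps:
T = 1/2 (T = 1/(-3*1 + 5) = 1/(-3 + 5) = 1/2 ≈ 0.50000)
D(V, a) = (-7 + 4*a)**2 (D(V, a) = ((4*a - 3) - 4)**2 = ((-3 + 4*a) - 4)**2 = (-7 + 4*a)**2)
(-23*(-7))*D(4, T) - 49929 = (-23*(-7))*(-7 + 4*(1/2))**2 - 49929 = 161*(-7 + 2)**2 - 49929 = 161*(-5)**2 - 49929 = 161*25 - 49929 = 4025 - 49929 = -45904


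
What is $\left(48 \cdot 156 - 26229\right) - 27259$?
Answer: $-46000$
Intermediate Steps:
$\left(48 \cdot 156 - 26229\right) - 27259 = \left(7488 - 26229\right) - 27259 = -18741 - 27259 = -46000$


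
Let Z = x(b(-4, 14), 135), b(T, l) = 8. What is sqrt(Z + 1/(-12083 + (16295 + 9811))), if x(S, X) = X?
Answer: sqrt(26547025438)/14023 ≈ 11.619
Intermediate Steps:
Z = 135
sqrt(Z + 1/(-12083 + (16295 + 9811))) = sqrt(135 + 1/(-12083 + (16295 + 9811))) = sqrt(135 + 1/(-12083 + 26106)) = sqrt(135 + 1/14023) = sqrt(1893106/14023) = sqrt(26547025438)/14023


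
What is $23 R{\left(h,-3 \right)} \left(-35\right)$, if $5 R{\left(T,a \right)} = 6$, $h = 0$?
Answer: $-966$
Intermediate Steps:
$R{\left(T,a \right)} = \frac{6}{5}$ ($R{\left(T,a \right)} = \frac{1}{5} \cdot 6 = \frac{6}{5}$)
$23 R{\left(h,-3 \right)} \left(-35\right) = 23 \cdot \frac{6}{5} \left(-35\right) = \frac{138}{5} \left(-35\right) = -966$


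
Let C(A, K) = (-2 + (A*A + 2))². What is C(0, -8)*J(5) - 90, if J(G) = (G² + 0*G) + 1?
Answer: -90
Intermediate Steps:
J(G) = 1 + G² (J(G) = (G² + 0) + 1 = G² + 1 = 1 + G²)
C(A, K) = A⁴ (C(A, K) = (-2 + (A² + 2))² = (-2 + (2 + A²))² = (A²)² = A⁴)
C(0, -8)*J(5) - 90 = 0⁴*(1 + 5²) - 90 = 0*(1 + 25) - 90 = 0*26 - 90 = 0 - 90 = -90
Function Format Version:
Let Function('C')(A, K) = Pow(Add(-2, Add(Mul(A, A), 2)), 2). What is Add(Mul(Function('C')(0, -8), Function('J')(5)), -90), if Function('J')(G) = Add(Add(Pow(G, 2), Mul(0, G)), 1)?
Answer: -90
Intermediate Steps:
Function('J')(G) = Add(1, Pow(G, 2)) (Function('J')(G) = Add(Add(Pow(G, 2), 0), 1) = Add(Pow(G, 2), 1) = Add(1, Pow(G, 2)))
Function('C')(A, K) = Pow(A, 4) (Function('C')(A, K) = Pow(Add(-2, Add(Pow(A, 2), 2)), 2) = Pow(Add(-2, Add(2, Pow(A, 2))), 2) = Pow(Pow(A, 2), 2) = Pow(A, 4))
Add(Mul(Function('C')(0, -8), Function('J')(5)), -90) = Add(Mul(Pow(0, 4), Add(1, Pow(5, 2))), -90) = Add(Mul(0, Add(1, 25)), -90) = Add(Mul(0, 26), -90) = Add(0, -90) = -90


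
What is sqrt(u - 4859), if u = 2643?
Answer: 2*I*sqrt(554) ≈ 47.074*I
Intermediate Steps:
sqrt(u - 4859) = sqrt(2643 - 4859) = sqrt(-2216) = 2*I*sqrt(554)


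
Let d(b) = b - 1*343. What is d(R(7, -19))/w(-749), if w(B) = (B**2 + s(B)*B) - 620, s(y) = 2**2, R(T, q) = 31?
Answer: -104/185795 ≈ -0.00055976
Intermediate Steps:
s(y) = 4
d(b) = -343 + b (d(b) = b - 343 = -343 + b)
w(B) = -620 + B**2 + 4*B (w(B) = (B**2 + 4*B) - 620 = -620 + B**2 + 4*B)
d(R(7, -19))/w(-749) = (-343 + 31)/(-620 + (-749)**2 + 4*(-749)) = -312/(-620 + 561001 - 2996) = -312/557385 = -312*1/557385 = -104/185795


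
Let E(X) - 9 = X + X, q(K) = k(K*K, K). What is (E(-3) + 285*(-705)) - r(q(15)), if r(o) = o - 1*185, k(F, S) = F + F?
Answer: -201187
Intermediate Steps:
k(F, S) = 2*F
q(K) = 2*K² (q(K) = 2*(K*K) = 2*K²)
E(X) = 9 + 2*X (E(X) = 9 + (X + X) = 9 + 2*X)
r(o) = -185 + o (r(o) = o - 185 = -185 + o)
(E(-3) + 285*(-705)) - r(q(15)) = ((9 + 2*(-3)) + 285*(-705)) - (-185 + 2*15²) = ((9 - 6) - 200925) - (-185 + 2*225) = (3 - 200925) - (-185 + 450) = -200922 - 1*265 = -200922 - 265 = -201187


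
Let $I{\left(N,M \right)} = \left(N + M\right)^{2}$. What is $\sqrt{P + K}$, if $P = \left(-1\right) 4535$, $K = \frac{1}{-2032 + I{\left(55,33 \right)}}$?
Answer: $\frac{i \sqrt{9247699083}}{1428} \approx 67.342 i$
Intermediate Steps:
$I{\left(N,M \right)} = \left(M + N\right)^{2}$
$K = \frac{1}{5712}$ ($K = \frac{1}{-2032 + \left(33 + 55\right)^{2}} = \frac{1}{-2032 + 88^{2}} = \frac{1}{-2032 + 7744} = \frac{1}{5712} \approx 0.00017507$)
$P = -4535$
$\sqrt{P + K} = \sqrt{-4535 + \frac{1}{5712}} = \sqrt{- \frac{25903919}{5712}} = \frac{i \sqrt{9247699083}}{1428}$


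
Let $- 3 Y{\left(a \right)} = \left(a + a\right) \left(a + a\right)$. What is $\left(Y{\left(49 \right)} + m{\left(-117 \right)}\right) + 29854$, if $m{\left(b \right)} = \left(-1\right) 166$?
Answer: $\frac{79460}{3} \approx 26487.0$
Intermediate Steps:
$Y{\left(a \right)} = - \frac{4 a^{2}}{3}$ ($Y{\left(a \right)} = - \frac{\left(a + a\right) \left(a + a\right)}{3} = - \frac{2 a 2 a}{3} = - \frac{4 a^{2}}{3}$)
$m{\left(b \right)} = -166$
$\left(Y{\left(49 \right)} + m{\left(-117 \right)}\right) + 29854 = \left(- \frac{4 \cdot 49^{2}}{3} - 166\right) + 29854 = \left(\left(- \frac{4}{3}\right) 2401 - 166\right) + 29854 = \left(- \frac{9604}{3} - 166\right) + 29854 = - \frac{10102}{3} + 29854 = \frac{79460}{3}$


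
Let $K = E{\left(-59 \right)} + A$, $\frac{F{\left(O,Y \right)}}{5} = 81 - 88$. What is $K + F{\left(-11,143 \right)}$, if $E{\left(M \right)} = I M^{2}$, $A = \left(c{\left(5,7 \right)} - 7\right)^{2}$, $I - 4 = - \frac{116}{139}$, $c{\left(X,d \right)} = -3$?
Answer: $\frac{1540675}{139} \approx 11084.0$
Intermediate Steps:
$F{\left(O,Y \right)} = -35$ ($F{\left(O,Y \right)} = 5 \left(81 - 88\right) = 5 \left(-7\right) = -35$)
$I = \frac{440}{139}$ ($I = 4 - \frac{116}{139} = \frac{440}{139} \approx 3.1655$)
$A = 100$ ($A = \left(-3 - 7\right)^{2} = \left(-10\right)^{2} = 100$)
$E{\left(M \right)} = \frac{440 M^{2}}{139}$
$K = \frac{1545540}{139}$ ($K = \frac{440 \left(-59\right)^{2}}{139} + 100 = \frac{440}{139} \cdot 3481 + 100 = \frac{1531640}{139} + 100 = \frac{1545540}{139} \approx 11119.0$)
$K + F{\left(-11,143 \right)} = \frac{1545540}{139} - 35 = \frac{1540675}{139}$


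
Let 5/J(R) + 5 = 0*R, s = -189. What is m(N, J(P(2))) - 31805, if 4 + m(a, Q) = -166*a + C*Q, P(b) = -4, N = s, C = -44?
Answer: -391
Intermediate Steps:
N = -189
J(R) = -1 (J(R) = 5/(-5 + 0*R) = 5/(-5 + 0) = 5/(-5) = 5*(-⅕) = -1)
m(a, Q) = -4 - 166*a - 44*Q (m(a, Q) = -4 + (-166*a - 44*Q) = -4 - 166*a - 44*Q)
m(N, J(P(2))) - 31805 = (-4 - 166*(-189) - 44*(-1)) - 31805 = (-4 + 31374 + 44) - 31805 = 31414 - 31805 = -391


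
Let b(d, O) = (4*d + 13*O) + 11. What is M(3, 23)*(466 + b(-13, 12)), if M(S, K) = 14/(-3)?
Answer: -8134/3 ≈ -2711.3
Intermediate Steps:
b(d, O) = 11 + 4*d + 13*O
M(S, K) = -14/3 (M(S, K) = 14*(-1/3) = -14/3)
M(3, 23)*(466 + b(-13, 12)) = -14*(466 + (11 + 4*(-13) + 13*12))/3 = -14*(466 + (11 - 52 + 156))/3 = -14*(466 + 115)/3 = -14/3*581 = -8134/3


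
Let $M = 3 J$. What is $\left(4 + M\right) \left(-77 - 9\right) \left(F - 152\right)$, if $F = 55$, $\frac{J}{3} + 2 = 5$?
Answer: $258602$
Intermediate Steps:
$J = 9$ ($J = -6 + 3 \cdot 5 = -6 + 15 = 9$)
$M = 27$ ($M = 3 \cdot 9 = 27$)
$\left(4 + M\right) \left(-77 - 9\right) \left(F - 152\right) = \left(4 + 27\right) \left(-77 - 9\right) \left(55 - 152\right) = 31 \left(-86\right) \left(-97\right) = \left(-2666\right) \left(-97\right) = 258602$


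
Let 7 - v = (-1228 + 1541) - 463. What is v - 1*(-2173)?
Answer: 2330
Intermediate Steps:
v = 157 (v = 7 - ((-1228 + 1541) - 463) = 7 - (313 - 463) = 7 - 1*(-150) = 7 + 150 = 157)
v - 1*(-2173) = 157 - 1*(-2173) = 157 + 2173 = 2330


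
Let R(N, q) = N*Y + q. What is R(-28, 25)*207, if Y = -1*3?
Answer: 22563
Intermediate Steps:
Y = -3
R(N, q) = q - 3*N (R(N, q) = N*(-3) + q = -3*N + q = q - 3*N)
R(-28, 25)*207 = (25 - 3*(-28))*207 = (25 + 84)*207 = 109*207 = 22563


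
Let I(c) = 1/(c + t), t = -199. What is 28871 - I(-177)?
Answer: 10855497/376 ≈ 28871.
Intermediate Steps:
I(c) = 1/(-199 + c) (I(c) = 1/(c - 199) = 1/(-199 + c))
28871 - I(-177) = 28871 - 1/(-199 - 177) = 28871 - 1/(-376) = 28871 - 1*(-1/376) = 28871 + 1/376 = 10855497/376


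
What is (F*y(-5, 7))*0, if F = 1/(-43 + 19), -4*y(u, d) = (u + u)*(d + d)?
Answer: 0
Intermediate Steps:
y(u, d) = -d*u (y(u, d) = -(u + u)*(d + d)/4 = -2*u*2*d/4 = -d*u)
F = -1/24 (F = 1/(-24) = -1/24 ≈ -0.041667)
(F*y(-5, 7))*0 = -(-1)*7*(-5)/24*0 = -1/24*35*0 = -35/24*0 = 0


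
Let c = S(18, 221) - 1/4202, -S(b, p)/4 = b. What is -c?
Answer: 302545/4202 ≈ 72.000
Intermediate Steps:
S(b, p) = -4*b
c = -302545/4202 (c = -4*18 - 1/4202 = -72 - 1*1/4202 = -72 - 1/4202 = -302545/4202 ≈ -72.000)
-c = -1*(-302545/4202) = 302545/4202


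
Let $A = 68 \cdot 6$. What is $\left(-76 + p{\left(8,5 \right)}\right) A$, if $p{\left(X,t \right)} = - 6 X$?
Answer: $-50592$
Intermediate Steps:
$A = 408$
$\left(-76 + p{\left(8,5 \right)}\right) A = \left(-76 - 48\right) 408 = \left(-124\right) 408 = -50592$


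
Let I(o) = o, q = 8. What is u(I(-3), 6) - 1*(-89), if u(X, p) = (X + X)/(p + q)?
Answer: 620/7 ≈ 88.571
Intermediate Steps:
u(X, p) = 2*X/(8 + p) (u(X, p) = (X + X)/(p + 8) = (2*X)/(8 + p) = 2*X/(8 + p))
u(I(-3), 6) - 1*(-89) = 2*(-3)/(8 + 6) - 1*(-89) = 2*(-3)/14 + 89 = 2*(-3)*(1/14) + 89 = -3/7 + 89 = 620/7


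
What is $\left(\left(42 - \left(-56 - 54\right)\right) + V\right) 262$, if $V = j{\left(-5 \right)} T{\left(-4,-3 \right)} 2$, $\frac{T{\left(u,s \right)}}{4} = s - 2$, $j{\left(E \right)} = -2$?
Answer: $60784$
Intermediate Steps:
$T{\left(u,s \right)} = -8 + 4 s$ ($T{\left(u,s \right)} = 4 \left(s - 2\right) = 4 \left(-2 + s\right) = -8 + 4 s$)
$V = 80$ ($V = - 2 \left(-8 + 4 \left(-3\right)\right) 2 = - 2 \left(-8 - 12\right) 2 = \left(-2\right) \left(-20\right) 2 = 40 \cdot 2 = 80$)
$\left(\left(42 - \left(-56 - 54\right)\right) + V\right) 262 = \left(\left(42 - \left(-56 - 54\right)\right) + 80\right) 262 = \left(\left(42 - -110\right) + 80\right) 262 = \left(\left(42 + 110\right) + 80\right) 262 = \left(152 + 80\right) 262 = 232 \cdot 262 = 60784$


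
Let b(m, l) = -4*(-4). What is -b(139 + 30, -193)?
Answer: -16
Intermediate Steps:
b(m, l) = 16
-b(139 + 30, -193) = -1*16 = -16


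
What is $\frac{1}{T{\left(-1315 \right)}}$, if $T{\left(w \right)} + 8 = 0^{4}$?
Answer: $- \frac{1}{8} \approx -0.125$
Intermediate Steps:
$T{\left(w \right)} = -8$ ($T{\left(w \right)} = -8 + 0^{4} = -8 + 0 = -8$)
$\frac{1}{T{\left(-1315 \right)}} = \frac{1}{-8} = - \frac{1}{8}$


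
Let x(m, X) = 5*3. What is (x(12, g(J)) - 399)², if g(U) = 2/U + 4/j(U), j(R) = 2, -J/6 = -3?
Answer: 147456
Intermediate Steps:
J = 18 (J = -6*(-3) = 18)
g(U) = 2 + 2/U (g(U) = 2/U + 4/2 = 2/U + 4*(½) = 2/U + 2 = 2 + 2/U)
x(m, X) = 15
(x(12, g(J)) - 399)² = (15 - 399)² = (-384)² = 147456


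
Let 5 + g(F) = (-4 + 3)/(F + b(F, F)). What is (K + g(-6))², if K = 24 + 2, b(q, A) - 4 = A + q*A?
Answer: 344569/784 ≈ 439.50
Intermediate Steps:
b(q, A) = 4 + A + A*q (b(q, A) = 4 + (A + q*A) = 4 + (A + A*q) = 4 + A + A*q)
g(F) = -5 - 1/(4 + F² + 2*F) (g(F) = -5 + (-4 + 3)/(F + (4 + F + F*F)) = -5 - 1/(F + (4 + F + F²)) = -5 - 1/(4 + F² + 2*F))
K = 26
(K + g(-6))² = (26 + (-21 - 10*(-6) - 5*(-6)²)/(4 + (-6)² + 2*(-6)))² = (26 + (-21 + 60 - 5*36)/(4 + 36 - 12))² = (26 + (-21 + 60 - 180)/28)² = (26 + (1/28)*(-141))² = (26 - 141/28)² = (587/28)² = 344569/784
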